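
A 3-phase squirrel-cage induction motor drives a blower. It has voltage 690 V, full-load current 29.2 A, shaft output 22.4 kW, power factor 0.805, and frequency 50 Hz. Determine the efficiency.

79.7 %

P_out = 22.4 kW = 22400 W
P_in = √3·V_L·I_L·cosφ = 1.732 × 690 × 29.2 × 0.805 = 28092 W
η = P_out / P_in = 22400 / 28092 = 0.797 = 79.7%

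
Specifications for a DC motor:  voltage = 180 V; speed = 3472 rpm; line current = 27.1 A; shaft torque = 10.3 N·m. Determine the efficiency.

ω = 2π × 3472/60 = 363.6 rad/s; P_out = τω = 10.3 × 363.6 = 3745 W
P_in = V·I = 180 × 27.1 = 4878 W
η = P_out / P_in = 3745 / 4878 = 0.768 = 76.8%

76.8 %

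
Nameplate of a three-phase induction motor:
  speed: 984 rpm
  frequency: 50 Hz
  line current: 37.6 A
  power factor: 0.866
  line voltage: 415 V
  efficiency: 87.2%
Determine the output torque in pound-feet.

P_in = √3·V·I·cosφ = 1.732 × 415 × 37.6 × 0.866 = 23405 W
P_out = η·P_in = 0.872 × 23405 = 20409 W
n = 984 rpm
ω = 2π×984/60 = 103 rad/s
τ = P_out/ω = 20409/103 = 198.1 N·m
In lb·ft: 198.1/1.356 = 146 lb·ft

146 lb·ft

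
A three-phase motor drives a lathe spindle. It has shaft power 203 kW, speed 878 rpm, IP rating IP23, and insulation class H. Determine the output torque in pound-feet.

1630 lb·ft

ω = 2π × 878/60 = 91.94 rad/s
τ = P/ω = 203000/91.94 = 2208 N·m
In lb·ft: 2208/1.356 = 1630 lb·ft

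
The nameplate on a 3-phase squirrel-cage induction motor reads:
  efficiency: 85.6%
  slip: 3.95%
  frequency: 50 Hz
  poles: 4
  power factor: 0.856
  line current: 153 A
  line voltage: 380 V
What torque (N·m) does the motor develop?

489 N·m

P_in = √3·V·I·cosφ = 1.732 × 380 × 153 × 0.856 = 86198 W
P_out = η·P_in = 0.856 × 86198 = 73785 W
n_s = 120×50/4 = 1500 rpm; n = 1500×(1−0.0395) = 1441 rpm
ω = 2π×1441/60 = 150.9 rad/s
τ = P_out/ω = 73785/150.9 = 489 N·m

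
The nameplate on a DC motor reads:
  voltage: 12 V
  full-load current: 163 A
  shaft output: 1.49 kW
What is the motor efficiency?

P_out = 1.49 kW = 1490 W
P_in = V·I = 12 × 163 = 1956 W
η = P_out / P_in = 1490 / 1956 = 0.762 = 76.2%

76.2 %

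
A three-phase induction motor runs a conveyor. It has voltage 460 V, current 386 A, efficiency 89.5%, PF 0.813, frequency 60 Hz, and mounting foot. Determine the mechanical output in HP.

P_in = √3·V·I·cosφ = 1.732 × 460 × 386 × 0.813 = 250025 W
P_out = η·P_in = 0.895 × 250025 = 223772 W
= 223772/746 = 300 HP

300 HP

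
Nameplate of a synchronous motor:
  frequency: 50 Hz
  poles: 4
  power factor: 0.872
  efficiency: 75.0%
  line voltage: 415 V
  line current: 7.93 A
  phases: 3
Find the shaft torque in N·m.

P_in = √3·V·I·cosφ = 1.732 × 415 × 7.93 × 0.872 = 4970 W
P_out = η·P_in = 0.75 × 4970 = 3728 W
n = n_s = 120×50/4 = 1500 rpm (synchronous)
ω = 2π×1500/60 = 157.1 rad/s
τ = P_out/ω = 3728/157.1 = 23.7 N·m

23.7 N·m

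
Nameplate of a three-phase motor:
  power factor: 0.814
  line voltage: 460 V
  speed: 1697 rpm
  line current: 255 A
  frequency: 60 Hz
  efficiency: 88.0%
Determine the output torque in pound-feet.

P_in = √3·V·I·cosφ = 1.732 × 460 × 255 × 0.814 = 165375 W
P_out = η·P_in = 0.88 × 165375 = 145530 W
n = 1697 rpm
ω = 2π×1697/60 = 177.7 rad/s
τ = P_out/ω = 145530/177.7 = 819 N·m
In lb·ft: 819/1.356 = 604 lb·ft

604 lb·ft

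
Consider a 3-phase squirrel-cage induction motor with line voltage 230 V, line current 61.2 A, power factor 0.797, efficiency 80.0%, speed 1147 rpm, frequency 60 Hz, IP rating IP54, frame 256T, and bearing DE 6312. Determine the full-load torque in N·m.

129 N·m

P_in = √3·V·I·cosφ = 1.732 × 230 × 61.2 × 0.797 = 19431 W
P_out = η·P_in = 0.8 × 19431 = 15545 W
n = 1147 rpm
ω = 2π×1147/60 = 120.1 rad/s
τ = P_out/ω = 15545/120.1 = 129 N·m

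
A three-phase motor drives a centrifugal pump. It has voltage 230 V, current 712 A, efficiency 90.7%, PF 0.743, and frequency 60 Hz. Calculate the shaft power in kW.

P_in = √3·V·I·cosφ = 1.732 × 230 × 712 × 0.743 = 210739 W
P_out = η·P_in = 0.907 × 210739 = 191140 W

191 kW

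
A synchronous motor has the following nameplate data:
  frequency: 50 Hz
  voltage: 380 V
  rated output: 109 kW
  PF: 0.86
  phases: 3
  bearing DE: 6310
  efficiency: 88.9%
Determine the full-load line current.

P_out = 109 kW = 109000 W
P_in = P_out / η = 109000 / 0.889 = 122610 W
I_L = P_in / (√3·V_L·cosφ) = 122610 / (1.732 × 380 × 0.86) = 217 A

217 A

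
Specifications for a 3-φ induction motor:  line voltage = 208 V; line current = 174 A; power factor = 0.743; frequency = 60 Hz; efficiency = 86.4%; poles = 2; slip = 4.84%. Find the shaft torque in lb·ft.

82.7 lb·ft

P_in = √3·V·I·cosφ = 1.732 × 208 × 174 × 0.743 = 46575 W
P_out = η·P_in = 0.864 × 46575 = 40241 W
n_s = 120×60/2 = 3600 rpm; n = 3600×(1−0.0484) = 3426 rpm
ω = 2π×3426/60 = 358.8 rad/s
τ = P_out/ω = 40241/358.8 = 112.2 N·m
In lb·ft: 112.2/1.356 = 82.7 lb·ft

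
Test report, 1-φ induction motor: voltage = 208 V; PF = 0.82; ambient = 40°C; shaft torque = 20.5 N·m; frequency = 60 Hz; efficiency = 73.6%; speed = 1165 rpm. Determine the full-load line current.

ω = 2π×1165/60 = 122 rad/s; P_out = τω = 20.5 × 122 = 2501 W
P_in = P_out / η = 2501 / 0.736 = 3398 W
I = P_in / (V·cosφ) = 3398 / (208 × 0.82) = 19.9 A

19.9 A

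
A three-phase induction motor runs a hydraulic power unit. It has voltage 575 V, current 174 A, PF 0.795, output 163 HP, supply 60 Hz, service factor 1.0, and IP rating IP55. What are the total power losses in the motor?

16200 W

P_in = √3·V·I·cosφ = 1.732×575×174×0.795 = 137763 W
P_out = 163×746 = 121598 W
Losses = P_in − P_out = 137763 − 121598 = 16165 W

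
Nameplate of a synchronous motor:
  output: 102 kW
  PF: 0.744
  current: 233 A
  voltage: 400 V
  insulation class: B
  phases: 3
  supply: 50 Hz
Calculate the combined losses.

18.1 kW

P_in = √3·V·I·cosφ = 1.732×400×233×0.744 = 120098 W
P_out = 102000 W
Losses = P_in − P_out = 120098 − 102000 = 18098 W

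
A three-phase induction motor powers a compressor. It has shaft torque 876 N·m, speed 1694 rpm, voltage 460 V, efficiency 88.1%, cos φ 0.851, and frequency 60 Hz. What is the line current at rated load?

ω = 2π×1694/60 = 177.4 rad/s; P_out = τω = 876 × 177.4 = 155402 W
P_in = P_out / η = 155402 / 0.881 = 176393 W
I_L = P_in / (√3·V_L·cosφ) = 176393 / (1.732 × 460 × 0.851) = 260 A

260 A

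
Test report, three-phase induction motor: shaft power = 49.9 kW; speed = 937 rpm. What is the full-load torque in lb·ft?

ω = 2π × 937/60 = 98.12 rad/s
τ = P/ω = 49900/98.12 = 508.6 N·m
In lb·ft: 508.6/1.356 = 375 lb·ft

375 lb·ft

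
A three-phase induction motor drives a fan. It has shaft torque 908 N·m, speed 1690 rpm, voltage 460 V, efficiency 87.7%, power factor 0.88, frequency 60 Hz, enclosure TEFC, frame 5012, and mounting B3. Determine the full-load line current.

261 A

ω = 2π×1690/60 = 177 rad/s; P_out = τω = 908 × 177 = 160716 W
P_in = P_out / η = 160716 / 0.877 = 183257 W
I_L = P_in / (√3·V_L·cosφ) = 183257 / (1.732 × 460 × 0.88) = 261 A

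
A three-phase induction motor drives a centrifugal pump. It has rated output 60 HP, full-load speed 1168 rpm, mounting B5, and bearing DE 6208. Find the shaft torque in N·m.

366 N·m

P_out = 60 × 746 = 44760 W
ω = 2π × 1168/60 = 122.3 rad/s
τ = P_out/ω = 44760/122.3 = 366 N·m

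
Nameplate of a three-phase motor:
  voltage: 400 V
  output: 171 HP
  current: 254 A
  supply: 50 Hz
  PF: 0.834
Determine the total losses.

19200 W

P_in = √3·V·I·cosφ = 1.732×400×254×0.834 = 146760 W
P_out = 171×746 = 127566 W
Losses = P_in − P_out = 146760 − 127566 = 19194 W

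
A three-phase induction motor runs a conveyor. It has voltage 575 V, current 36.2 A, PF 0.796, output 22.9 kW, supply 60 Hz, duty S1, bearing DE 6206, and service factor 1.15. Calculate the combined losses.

5800 W

P_in = √3·V·I·cosφ = 1.732×575×36.2×0.796 = 28697 W
P_out = 22900 W
Losses = P_in − P_out = 28697 − 22900 = 5797 W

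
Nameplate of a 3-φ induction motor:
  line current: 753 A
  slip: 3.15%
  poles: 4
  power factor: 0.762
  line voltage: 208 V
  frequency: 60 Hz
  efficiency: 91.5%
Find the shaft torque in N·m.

P_in = √3·V·I·cosφ = 1.732 × 208 × 753 × 0.762 = 206710 W
P_out = η·P_in = 0.915 × 206710 = 189140 W
n_s = 120×60/4 = 1800 rpm; n = 1800×(1−0.0315) = 1743 rpm
ω = 2π×1743/60 = 182.5 rad/s
τ = P_out/ω = 189140/182.5 = 1040 N·m

1040 N·m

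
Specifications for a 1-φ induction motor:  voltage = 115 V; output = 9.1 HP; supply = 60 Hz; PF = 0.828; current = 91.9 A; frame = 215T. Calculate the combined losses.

P_in = V·I·cosφ = 115×91.9×0.828 = 8751 W
P_out = 9.1×746 = 6789 W
Losses = P_in − P_out = 8751 − 6789 = 1962 W

1960 W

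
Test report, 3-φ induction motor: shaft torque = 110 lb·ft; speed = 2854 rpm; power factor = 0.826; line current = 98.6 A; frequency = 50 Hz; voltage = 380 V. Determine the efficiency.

83.2 %

τ = 110 lb·ft × 1.356 = 149.2 N·m
ω = 2π × 2854/60 = 298.9 rad/s; P_out = τω = 149.2 × 298.9 = 44596 W
P_in = √3·V_L·I_L·cosφ = 1.732 × 380 × 98.6 × 0.826 = 53603 W
η = P_out / P_in = 44596 / 53603 = 0.832 = 83.2%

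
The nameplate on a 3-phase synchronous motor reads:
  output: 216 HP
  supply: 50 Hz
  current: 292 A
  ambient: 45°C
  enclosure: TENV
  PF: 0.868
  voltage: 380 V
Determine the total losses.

P_in = √3·V·I·cosφ = 1.732×380×292×0.868 = 166815 W
P_out = 216×746 = 161136 W
Losses = P_in − P_out = 166815 − 161136 = 5679 W

5.68 kW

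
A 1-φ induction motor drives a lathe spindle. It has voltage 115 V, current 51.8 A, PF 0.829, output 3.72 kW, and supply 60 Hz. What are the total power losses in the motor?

P_in = V·I·cosφ = 115×51.8×0.829 = 4938 W
P_out = 3720 W
Losses = P_in − P_out = 4938 − 3720 = 1218 W

1220 W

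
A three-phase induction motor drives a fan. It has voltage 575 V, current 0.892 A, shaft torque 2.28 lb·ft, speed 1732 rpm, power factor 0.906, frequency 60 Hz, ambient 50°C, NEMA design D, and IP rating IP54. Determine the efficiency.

τ = 2.28 lb·ft × 1.356 = 3.092 N·m
ω = 2π × 1732/60 = 181.4 rad/s; P_out = τω = 3.092 × 181.4 = 561 W
P_in = √3·V_L·I_L·cosφ = 1.732 × 575 × 0.892 × 0.906 = 805 W
η = P_out / P_in = 561 / 805 = 0.697 = 69.7%

69.7 %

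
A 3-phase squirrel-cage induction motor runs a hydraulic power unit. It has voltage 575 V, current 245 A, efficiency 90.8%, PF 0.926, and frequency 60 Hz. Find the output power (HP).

P_in = √3·V·I·cosφ = 1.732 × 575 × 245 × 0.926 = 225940 W
P_out = η·P_in = 0.908 × 225940 = 205154 W
= 205154/746 = 275 HP

275 HP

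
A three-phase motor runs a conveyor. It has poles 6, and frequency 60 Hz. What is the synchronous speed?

1200 rpm

n_s = 120f/p = 120×60/6 = 1200 rpm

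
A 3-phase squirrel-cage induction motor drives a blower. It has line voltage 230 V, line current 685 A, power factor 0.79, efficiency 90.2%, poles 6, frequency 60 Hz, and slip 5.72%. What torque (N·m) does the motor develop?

P_in = √3·V·I·cosφ = 1.732 × 230 × 685 × 0.79 = 215573 W
P_out = η·P_in = 0.902 × 215573 = 194447 W
n_s = 120×60/6 = 1200 rpm; n = 1200×(1−0.0572) = 1131 rpm
ω = 2π×1131/60 = 118.4 rad/s
τ = P_out/ω = 194447/118.4 = 1640 N·m

1640 N·m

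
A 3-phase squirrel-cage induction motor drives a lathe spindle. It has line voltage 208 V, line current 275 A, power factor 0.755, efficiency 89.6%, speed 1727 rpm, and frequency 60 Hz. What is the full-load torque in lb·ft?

P_in = √3·V·I·cosφ = 1.732 × 208 × 275 × 0.755 = 74798 W
P_out = η·P_in = 0.896 × 74798 = 67019 W
n = 1727 rpm
ω = 2π×1727/60 = 180.9 rad/s
τ = P_out/ω = 67019/180.9 = 370.5 N·m
In lb·ft: 370.5/1.356 = 273 lb·ft

273 lb·ft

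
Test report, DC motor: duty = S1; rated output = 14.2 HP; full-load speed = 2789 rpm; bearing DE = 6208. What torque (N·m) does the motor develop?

36.3 N·m

P_out = 14.2 × 746 = 10593 W
ω = 2π × 2789/60 = 292.1 rad/s
τ = P_out/ω = 10593/292.1 = 36.3 N·m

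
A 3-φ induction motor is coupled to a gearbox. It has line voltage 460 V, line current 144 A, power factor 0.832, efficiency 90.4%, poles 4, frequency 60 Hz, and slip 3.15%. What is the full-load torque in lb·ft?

P_in = √3·V·I·cosφ = 1.732 × 460 × 144 × 0.832 = 95453 W
P_out = η·P_in = 0.904 × 95453 = 86290 W
n_s = 120×60/4 = 1800 rpm; n = 1800×(1−0.0315) = 1743 rpm
ω = 2π×1743/60 = 182.5 rad/s
τ = P_out/ω = 86290/182.5 = 472.8 N·m
In lb·ft: 472.8/1.356 = 349 lb·ft

349 lb·ft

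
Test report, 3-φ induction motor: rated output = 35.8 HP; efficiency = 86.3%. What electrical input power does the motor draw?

30.9 kW

P_out = 35.8 × 746 = 26707 W
P_in = P_out/η = 26707/0.863 = 30947 W = 30.9 kW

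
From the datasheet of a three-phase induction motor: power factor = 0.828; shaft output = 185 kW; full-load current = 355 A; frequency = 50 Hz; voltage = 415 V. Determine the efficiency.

87.6 %

P_out = 185 kW = 185000 W
P_in = √3·V_L·I_L·cosφ = 1.732 × 415 × 355 × 0.828 = 211278 W
η = P_out / P_in = 185000 / 211278 = 0.876 = 87.6%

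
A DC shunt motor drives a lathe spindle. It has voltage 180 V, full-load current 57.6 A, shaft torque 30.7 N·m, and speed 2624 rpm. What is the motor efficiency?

81.4 %

ω = 2π × 2624/60 = 274.8 rad/s; P_out = τω = 30.7 × 274.8 = 8436 W
P_in = V·I = 180 × 57.6 = 10368 W
η = P_out / P_in = 8436 / 10368 = 0.814 = 81.4%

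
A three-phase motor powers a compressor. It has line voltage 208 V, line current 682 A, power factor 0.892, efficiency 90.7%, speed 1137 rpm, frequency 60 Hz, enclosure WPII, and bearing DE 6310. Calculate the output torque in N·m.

P_in = √3·V·I·cosφ = 1.732 × 208 × 682 × 0.892 = 219160 W
P_out = η·P_in = 0.907 × 219160 = 198778 W
n = 1137 rpm
ω = 2π×1137/60 = 119.1 rad/s
τ = P_out/ω = 198778/119.1 = 1670 N·m

1670 N·m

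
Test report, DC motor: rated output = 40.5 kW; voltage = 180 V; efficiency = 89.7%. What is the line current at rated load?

251 A

P_out = 40.5 kW = 40500 W
P_in = P_out / η = 40500 / 0.897 = 45151 W
I = P_in / V = 45151 / 180 = 251 A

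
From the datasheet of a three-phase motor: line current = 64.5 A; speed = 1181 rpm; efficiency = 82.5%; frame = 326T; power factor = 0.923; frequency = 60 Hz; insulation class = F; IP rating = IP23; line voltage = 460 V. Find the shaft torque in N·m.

P_in = √3·V·I·cosφ = 1.732 × 460 × 64.5 × 0.923 = 47432 W
P_out = η·P_in = 0.825 × 47432 = 39131 W
n = 1181 rpm
ω = 2π×1181/60 = 123.7 rad/s
τ = P_out/ω = 39131/123.7 = 316 N·m

316 N·m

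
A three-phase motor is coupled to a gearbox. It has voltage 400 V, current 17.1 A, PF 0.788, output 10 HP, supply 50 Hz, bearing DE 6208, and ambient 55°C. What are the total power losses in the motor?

P_in = √3·V·I·cosφ = 1.732×400×17.1×0.788 = 9335 W
P_out = 10×746 = 7460 W
Losses = P_in − P_out = 9335 − 7460 = 1875 W

1.88 kW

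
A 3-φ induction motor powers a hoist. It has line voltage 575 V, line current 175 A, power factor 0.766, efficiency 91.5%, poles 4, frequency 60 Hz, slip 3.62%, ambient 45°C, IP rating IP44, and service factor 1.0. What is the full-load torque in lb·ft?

496 lb·ft

P_in = √3·V·I·cosφ = 1.732 × 575 × 175 × 0.766 = 133500 W
P_out = η·P_in = 0.915 × 133500 = 122153 W
n_s = 120×60/4 = 1800 rpm; n = 1800×(1−0.0362) = 1735 rpm
ω = 2π×1735/60 = 181.7 rad/s
τ = P_out/ω = 122153/181.7 = 672.3 N·m
In lb·ft: 672.3/1.356 = 496 lb·ft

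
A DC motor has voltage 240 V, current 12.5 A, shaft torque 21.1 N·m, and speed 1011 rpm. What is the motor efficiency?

74.5 %

ω = 2π × 1011/60 = 105.9 rad/s; P_out = τω = 21.1 × 105.9 = 2234 W
P_in = V·I = 240 × 12.5 = 3000 W
η = P_out / P_in = 2234 / 3000 = 0.745 = 74.5%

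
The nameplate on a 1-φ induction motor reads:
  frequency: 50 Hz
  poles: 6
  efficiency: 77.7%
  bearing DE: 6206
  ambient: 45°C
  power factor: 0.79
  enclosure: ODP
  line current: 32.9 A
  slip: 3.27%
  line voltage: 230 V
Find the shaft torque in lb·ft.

33.8 lb·ft

P_in = V·I·cosφ = 230 × 32.9 × 0.79 = 5978 W
P_out = η·P_in = 0.777 × 5978 = 4645 W
n_s = 120×50/6 = 1000 rpm; n = 1000×(1−0.0327) = 967 rpm
ω = 2π×967/60 = 101.3 rad/s
τ = P_out/ω = 4645/101.3 = 45.85 N·m
In lb·ft: 45.85/1.356 = 33.8 lb·ft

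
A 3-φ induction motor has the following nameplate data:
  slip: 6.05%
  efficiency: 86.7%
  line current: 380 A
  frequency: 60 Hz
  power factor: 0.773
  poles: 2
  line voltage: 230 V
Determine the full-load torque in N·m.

286 N·m

P_in = √3·V·I·cosφ = 1.732 × 230 × 380 × 0.773 = 117014 W
P_out = η·P_in = 0.867 × 117014 = 101451 W
n_s = 120×60/2 = 3600 rpm; n = 3600×(1−0.0605) = 3382 rpm
ω = 2π×3382/60 = 354.2 rad/s
τ = P_out/ω = 101451/354.2 = 286 N·m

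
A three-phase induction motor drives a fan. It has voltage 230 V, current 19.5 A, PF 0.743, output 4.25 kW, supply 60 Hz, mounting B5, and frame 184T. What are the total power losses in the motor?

P_in = √3·V·I·cosφ = 1.732×230×19.5×0.743 = 5772 W
P_out = 4250 W
Losses = P_in − P_out = 5772 − 4250 = 1522 W

1.52 kW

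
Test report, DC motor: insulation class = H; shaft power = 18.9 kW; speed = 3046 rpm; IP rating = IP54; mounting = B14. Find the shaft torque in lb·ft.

ω = 2π × 3046/60 = 319 rad/s
τ = P/ω = 18900/319 = 59.25 N·m
In lb·ft: 59.25/1.356 = 43.7 lb·ft

43.7 lb·ft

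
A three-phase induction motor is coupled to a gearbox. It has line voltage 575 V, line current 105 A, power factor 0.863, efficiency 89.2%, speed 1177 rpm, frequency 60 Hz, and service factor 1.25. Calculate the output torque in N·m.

653 N·m

P_in = √3·V·I·cosφ = 1.732 × 575 × 105 × 0.863 = 90243 W
P_out = η·P_in = 0.892 × 90243 = 80497 W
n = 1177 rpm
ω = 2π×1177/60 = 123.3 rad/s
τ = P_out/ω = 80497/123.3 = 653 N·m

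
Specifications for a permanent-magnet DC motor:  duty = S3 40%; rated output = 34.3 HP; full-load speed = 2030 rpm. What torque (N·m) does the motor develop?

120 N·m

P_out = 34.3 × 746 = 25588 W
ω = 2π × 2030/60 = 212.6 rad/s
τ = P_out/ω = 25588/212.6 = 120 N·m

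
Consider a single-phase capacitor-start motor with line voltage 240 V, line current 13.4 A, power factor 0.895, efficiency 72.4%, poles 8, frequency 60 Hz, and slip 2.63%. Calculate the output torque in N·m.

22.7 N·m

P_in = V·I·cosφ = 240 × 13.4 × 0.895 = 2878 W
P_out = η·P_in = 0.724 × 2878 = 2084 W
n_s = 120×60/8 = 900 rpm; n = 900×(1−0.0263) = 876 rpm
ω = 2π×876/60 = 91.73 rad/s
τ = P_out/ω = 2084/91.73 = 22.7 N·m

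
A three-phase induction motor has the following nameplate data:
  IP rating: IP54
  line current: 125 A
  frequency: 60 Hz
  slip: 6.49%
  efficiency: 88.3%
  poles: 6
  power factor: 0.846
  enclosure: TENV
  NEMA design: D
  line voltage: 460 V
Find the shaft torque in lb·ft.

P_in = √3·V·I·cosφ = 1.732 × 460 × 125 × 0.846 = 84253 W
P_out = η·P_in = 0.883 × 84253 = 74395 W
n_s = 120×60/6 = 1200 rpm; n = 1200×(1−0.0649) = 1122 rpm
ω = 2π×1122/60 = 117.5 rad/s
τ = P_out/ω = 74395/117.5 = 633.1 N·m
In lb·ft: 633.1/1.356 = 467 lb·ft

467 lb·ft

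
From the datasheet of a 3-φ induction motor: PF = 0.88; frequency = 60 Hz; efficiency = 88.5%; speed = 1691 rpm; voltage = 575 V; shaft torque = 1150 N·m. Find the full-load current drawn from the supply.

ω = 2π×1691/60 = 177.1 rad/s; P_out = τω = 1150 × 177.1 = 203665 W
P_in = P_out / η = 203665 / 0.885 = 230130 W
I_L = P_in / (√3·V_L·cosφ) = 230130 / (1.732 × 575 × 0.88) = 263 A

263 A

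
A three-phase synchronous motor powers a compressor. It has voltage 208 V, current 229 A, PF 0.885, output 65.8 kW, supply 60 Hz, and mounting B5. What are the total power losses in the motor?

7.21 kW

P_in = √3·V·I·cosφ = 1.732×208×229×0.885 = 73011 W
P_out = 65800 W
Losses = P_in − P_out = 73011 − 65800 = 7211 W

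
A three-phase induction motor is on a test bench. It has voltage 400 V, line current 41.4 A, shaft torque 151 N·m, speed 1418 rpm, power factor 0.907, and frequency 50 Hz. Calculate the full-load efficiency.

ω = 2π × 1418/60 = 148.5 rad/s; P_out = τω = 151 × 148.5 = 22424 W
P_in = √3·V_L·I_L·cosφ = 1.732 × 400 × 41.4 × 0.907 = 26015 W
η = P_out / P_in = 22424 / 26015 = 0.862 = 86.2%

86.2 %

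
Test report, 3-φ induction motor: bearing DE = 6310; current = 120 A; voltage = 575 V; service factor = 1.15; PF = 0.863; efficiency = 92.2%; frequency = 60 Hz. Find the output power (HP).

127 HP

P_in = √3·V·I·cosφ = 1.732 × 575 × 120 × 0.863 = 103135 W
P_out = η·P_in = 0.922 × 103135 = 95090 W
= 95090/746 = 127 HP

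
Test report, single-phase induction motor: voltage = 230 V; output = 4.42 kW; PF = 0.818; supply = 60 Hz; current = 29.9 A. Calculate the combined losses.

P_in = V·I·cosφ = 230×29.9×0.818 = 5625 W
P_out = 4420 W
Losses = P_in − P_out = 5625 − 4420 = 1205 W

1.21 kW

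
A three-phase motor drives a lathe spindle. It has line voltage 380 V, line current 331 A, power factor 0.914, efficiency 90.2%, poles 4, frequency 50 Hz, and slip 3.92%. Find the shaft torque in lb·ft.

P_in = √3·V·I·cosφ = 1.732 × 380 × 331 × 0.914 = 199116 W
P_out = η·P_in = 0.902 × 199116 = 179603 W
n_s = 120×50/4 = 1500 rpm; n = 1500×(1−0.0392) = 1441 rpm
ω = 2π×1441/60 = 150.9 rad/s
τ = P_out/ω = 179603/150.9 = 1190 N·m
In lb·ft: 1190/1.356 = 878 lb·ft

878 lb·ft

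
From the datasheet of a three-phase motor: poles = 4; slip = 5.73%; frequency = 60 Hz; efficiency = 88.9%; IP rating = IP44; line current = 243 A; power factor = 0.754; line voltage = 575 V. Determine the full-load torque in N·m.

913 N·m

P_in = √3·V·I·cosφ = 1.732 × 575 × 243 × 0.754 = 182471 W
P_out = η·P_in = 0.889 × 182471 = 162217 W
n_s = 120×60/4 = 1800 rpm; n = 1800×(1−0.0573) = 1697 rpm
ω = 2π×1697/60 = 177.7 rad/s
τ = P_out/ω = 162217/177.7 = 913 N·m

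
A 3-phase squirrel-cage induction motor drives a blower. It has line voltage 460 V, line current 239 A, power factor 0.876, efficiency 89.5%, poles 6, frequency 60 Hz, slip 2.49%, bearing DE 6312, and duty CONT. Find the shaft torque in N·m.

P_in = √3·V·I·cosφ = 1.732 × 460 × 239 × 0.876 = 166804 W
P_out = η·P_in = 0.895 × 166804 = 149290 W
n_s = 120×60/6 = 1200 rpm; n = 1200×(1−0.0249) = 1170 rpm
ω = 2π×1170/60 = 122.5 rad/s
τ = P_out/ω = 149290/122.5 = 1220 N·m

1220 N·m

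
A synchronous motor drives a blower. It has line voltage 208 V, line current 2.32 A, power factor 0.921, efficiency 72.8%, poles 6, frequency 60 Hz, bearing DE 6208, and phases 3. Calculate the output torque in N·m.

4.46 N·m

P_in = √3·V·I·cosφ = 1.732 × 208 × 2.32 × 0.921 = 770 W
P_out = η·P_in = 0.728 × 770 = 561 W
n = n_s = 120×60/6 = 1200 rpm (synchronous)
ω = 2π×1200/60 = 125.7 rad/s
τ = P_out/ω = 561/125.7 = 4.46 N·m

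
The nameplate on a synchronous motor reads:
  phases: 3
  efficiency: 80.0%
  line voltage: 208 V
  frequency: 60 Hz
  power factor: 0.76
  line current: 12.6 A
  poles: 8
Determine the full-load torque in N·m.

29.3 N·m

P_in = √3·V·I·cosφ = 1.732 × 208 × 12.6 × 0.76 = 3450 W
P_out = η·P_in = 0.8 × 3450 = 2760 W
n = n_s = 120×60/8 = 900 rpm (synchronous)
ω = 2π×900/60 = 94.25 rad/s
τ = P_out/ω = 2760/94.25 = 29.3 N·m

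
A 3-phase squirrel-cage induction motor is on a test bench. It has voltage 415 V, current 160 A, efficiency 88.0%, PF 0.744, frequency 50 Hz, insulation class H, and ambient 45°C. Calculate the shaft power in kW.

75.3 kW

P_in = √3·V·I·cosφ = 1.732 × 415 × 160 × 0.744 = 85564 W
P_out = η·P_in = 0.88 × 85564 = 75296 W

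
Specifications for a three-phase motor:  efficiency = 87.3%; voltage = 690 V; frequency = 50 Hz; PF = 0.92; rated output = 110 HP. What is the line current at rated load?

85.5 A

P_out = 110 × 746 = 82060 W
P_in = P_out / η = 82060 / 0.873 = 93998 W
I_L = P_in / (√3·V_L·cosφ) = 93998 / (1.732 × 690 × 0.92) = 85.5 A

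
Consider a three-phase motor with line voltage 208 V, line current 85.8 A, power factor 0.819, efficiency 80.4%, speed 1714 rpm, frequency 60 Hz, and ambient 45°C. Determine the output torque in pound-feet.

83.6 lb·ft

P_in = √3·V·I·cosφ = 1.732 × 208 × 85.8 × 0.819 = 25315 W
P_out = η·P_in = 0.804 × 25315 = 20353 W
n = 1714 rpm
ω = 2π×1714/60 = 179.5 rad/s
τ = P_out/ω = 20353/179.5 = 113.4 N·m
In lb·ft: 113.4/1.356 = 83.6 lb·ft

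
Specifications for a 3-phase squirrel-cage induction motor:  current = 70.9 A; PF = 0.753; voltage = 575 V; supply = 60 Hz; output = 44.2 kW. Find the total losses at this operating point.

8.97 kW

P_in = √3·V·I·cosφ = 1.732×575×70.9×0.753 = 53169 W
P_out = 44200 W
Losses = P_in − P_out = 53169 − 44200 = 8969 W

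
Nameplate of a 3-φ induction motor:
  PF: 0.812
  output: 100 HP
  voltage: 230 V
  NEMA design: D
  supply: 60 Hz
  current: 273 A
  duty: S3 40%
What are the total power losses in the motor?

13.7 kW

P_in = √3·V·I·cosφ = 1.732×230×273×0.812 = 88307 W
P_out = 100×746 = 74600 W
Losses = P_in − P_out = 88307 − 74600 = 13707 W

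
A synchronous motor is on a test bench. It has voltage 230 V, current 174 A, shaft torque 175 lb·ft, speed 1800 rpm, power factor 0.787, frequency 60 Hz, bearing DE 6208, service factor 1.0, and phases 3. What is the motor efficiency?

τ = 175 lb·ft × 1.356 = 237.3 N·m
ω = 2π × 1800/60 = 188.5 rad/s; P_out = τω = 237.3 × 188.5 = 44731 W
P_in = √3·V_L·I_L·cosφ = 1.732 × 230 × 174 × 0.787 = 54551 W
η = P_out / P_in = 44731 / 54551 = 0.820 = 82.0%

82.0 %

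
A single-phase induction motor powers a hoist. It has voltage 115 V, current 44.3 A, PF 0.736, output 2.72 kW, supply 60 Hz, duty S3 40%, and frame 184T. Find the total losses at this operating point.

1030 W

P_in = V·I·cosφ = 115×44.3×0.736 = 3750 W
P_out = 2720 W
Losses = P_in − P_out = 3750 − 2720 = 1030 W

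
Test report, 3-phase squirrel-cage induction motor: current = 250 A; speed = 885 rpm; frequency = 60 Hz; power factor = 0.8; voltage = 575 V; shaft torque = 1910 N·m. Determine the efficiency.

ω = 2π × 885/60 = 92.68 rad/s; P_out = τω = 1910 × 92.68 = 177019 W
P_in = √3·V_L·I_L·cosφ = 1.732 × 575 × 250 × 0.8 = 199180 W
η = P_out / P_in = 177019 / 199180 = 0.889 = 88.9%

88.9 %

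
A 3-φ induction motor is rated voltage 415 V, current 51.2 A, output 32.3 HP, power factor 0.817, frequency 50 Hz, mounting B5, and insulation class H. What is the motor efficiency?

P_out = 32.3 × 746 = 24096 W
P_in = √3·V_L·I_L·cosφ = 1.732 × 415 × 51.2 × 0.817 = 30067 W
η = P_out / P_in = 24096 / 30067 = 0.801 = 80.1%

80.1 %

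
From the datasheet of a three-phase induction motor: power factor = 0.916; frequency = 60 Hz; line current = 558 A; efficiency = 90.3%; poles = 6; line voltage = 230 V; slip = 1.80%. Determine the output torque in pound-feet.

P_in = √3·V·I·cosφ = 1.732 × 230 × 558 × 0.916 = 203613 W
P_out = η·P_in = 0.903 × 203613 = 183863 W
n_s = 120×60/6 = 1200 rpm; n = 1200×(1−0.018) = 1178 rpm
ω = 2π×1178/60 = 123.4 rad/s
τ = P_out/ω = 183863/123.4 = 1490 N·m
In lb·ft: 1490/1.356 = 1100 lb·ft

1100 lb·ft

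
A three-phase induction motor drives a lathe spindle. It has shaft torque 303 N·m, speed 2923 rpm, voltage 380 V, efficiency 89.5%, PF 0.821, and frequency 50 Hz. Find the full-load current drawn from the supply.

ω = 2π×2923/60 = 306.1 rad/s; P_out = τω = 303 × 306.1 = 92748 W
P_in = P_out / η = 92748 / 0.895 = 103629 W
I_L = P_in / (√3·V_L·cosφ) = 103629 / (1.732 × 380 × 0.821) = 192 A

192 A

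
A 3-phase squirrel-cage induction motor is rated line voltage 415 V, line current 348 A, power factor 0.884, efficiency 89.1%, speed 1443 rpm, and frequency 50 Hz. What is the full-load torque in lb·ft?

P_in = √3·V·I·cosφ = 1.732 × 415 × 348 × 0.884 = 221120 W
P_out = η·P_in = 0.891 × 221120 = 197018 W
n = 1443 rpm
ω = 2π×1443/60 = 151.1 rad/s
τ = P_out/ω = 197018/151.1 = 1304 N·m
In lb·ft: 1304/1.356 = 962 lb·ft

962 lb·ft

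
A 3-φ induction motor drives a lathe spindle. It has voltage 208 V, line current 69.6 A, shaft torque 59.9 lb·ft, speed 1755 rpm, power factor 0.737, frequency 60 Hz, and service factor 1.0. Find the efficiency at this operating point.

80.8 %

τ = 59.9 lb·ft × 1.356 = 81.22 N·m
ω = 2π × 1755/60 = 183.8 rad/s; P_out = τω = 81.22 × 183.8 = 14928 W
P_in = √3·V_L·I_L·cosφ = 1.732 × 208 × 69.6 × 0.737 = 18479 W
η = P_out / P_in = 14928 / 18479 = 0.808 = 80.8%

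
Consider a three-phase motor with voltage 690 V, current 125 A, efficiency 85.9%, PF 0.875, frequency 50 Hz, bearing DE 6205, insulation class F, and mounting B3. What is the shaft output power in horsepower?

P_in = √3·V·I·cosφ = 1.732 × 690 × 125 × 0.875 = 130712 W
P_out = η·P_in = 0.859 × 130712 = 112282 W
= 112282/746 = 151 HP

151 HP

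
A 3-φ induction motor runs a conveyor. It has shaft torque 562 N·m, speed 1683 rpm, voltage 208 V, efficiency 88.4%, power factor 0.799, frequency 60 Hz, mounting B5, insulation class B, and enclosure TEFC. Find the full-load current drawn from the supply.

389 A

ω = 2π×1683/60 = 176.2 rad/s; P_out = τω = 562 × 176.2 = 99024 W
P_in = P_out / η = 99024 / 0.884 = 112018 W
I_L = P_in / (√3·V_L·cosφ) = 112018 / (1.732 × 208 × 0.799) = 389 A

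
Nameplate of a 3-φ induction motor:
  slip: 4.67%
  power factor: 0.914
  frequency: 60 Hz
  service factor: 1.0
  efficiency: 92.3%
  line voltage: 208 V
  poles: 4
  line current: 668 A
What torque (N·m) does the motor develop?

1130 N·m

P_in = √3·V·I·cosφ = 1.732 × 208 × 668 × 0.914 = 219955 W
P_out = η·P_in = 0.923 × 219955 = 203018 W
n_s = 120×60/4 = 1800 rpm; n = 1800×(1−0.0467) = 1716 rpm
ω = 2π×1716/60 = 179.7 rad/s
τ = P_out/ω = 203018/179.7 = 1130 N·m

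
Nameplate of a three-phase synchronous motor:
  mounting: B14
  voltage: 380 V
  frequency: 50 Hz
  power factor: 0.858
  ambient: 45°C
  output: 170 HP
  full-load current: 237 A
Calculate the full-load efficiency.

94.8 %

P_out = 170 × 746 = 126820 W
P_in = √3·V_L·I_L·cosφ = 1.732 × 380 × 237 × 0.858 = 133834 W
η = P_out / P_in = 126820 / 133834 = 0.948 = 94.8%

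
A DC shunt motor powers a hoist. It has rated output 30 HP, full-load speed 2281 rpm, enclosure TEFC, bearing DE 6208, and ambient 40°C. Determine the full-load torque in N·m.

P_out = 30 × 746 = 22380 W
ω = 2π × 2281/60 = 238.9 rad/s
τ = P_out/ω = 22380/238.9 = 93.7 N·m

93.7 N·m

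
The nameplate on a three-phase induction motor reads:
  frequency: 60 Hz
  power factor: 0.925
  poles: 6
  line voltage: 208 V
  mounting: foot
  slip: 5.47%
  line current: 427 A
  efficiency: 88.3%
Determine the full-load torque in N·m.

P_in = √3·V·I·cosφ = 1.732 × 208 × 427 × 0.925 = 142292 W
P_out = η·P_in = 0.883 × 142292 = 125644 W
n_s = 120×60/6 = 1200 rpm; n = 1200×(1−0.0547) = 1134 rpm
ω = 2π×1134/60 = 118.8 rad/s
τ = P_out/ω = 125644/118.8 = 1060 N·m

1060 N·m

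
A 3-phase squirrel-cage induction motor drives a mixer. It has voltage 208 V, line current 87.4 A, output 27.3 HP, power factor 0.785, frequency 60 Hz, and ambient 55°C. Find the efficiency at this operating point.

82.4 %

P_out = 27.3 × 746 = 20366 W
P_in = √3·V_L·I_L·cosφ = 1.732 × 208 × 87.4 × 0.785 = 24717 W
η = P_out / P_in = 20366 / 24717 = 0.824 = 82.4%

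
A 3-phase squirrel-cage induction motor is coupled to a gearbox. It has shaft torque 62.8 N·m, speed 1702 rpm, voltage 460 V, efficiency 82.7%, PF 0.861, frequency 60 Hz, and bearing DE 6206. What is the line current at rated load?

19.7 A

ω = 2π×1702/60 = 178.2 rad/s; P_out = τω = 62.8 × 178.2 = 11191 W
P_in = P_out / η = 11191 / 0.827 = 13532 W
I_L = P_in / (√3·V_L·cosφ) = 13532 / (1.732 × 460 × 0.861) = 19.7 A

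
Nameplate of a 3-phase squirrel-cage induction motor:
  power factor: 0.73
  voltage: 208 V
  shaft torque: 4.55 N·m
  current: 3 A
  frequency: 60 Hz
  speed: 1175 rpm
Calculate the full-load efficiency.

ω = 2π × 1175/60 = 123 rad/s; P_out = τω = 4.55 × 123 = 560 W
P_in = √3·V_L·I_L·cosφ = 1.732 × 208 × 3 × 0.73 = 789 W
η = P_out / P_in = 560 / 789 = 0.710 = 71.0%

71.0 %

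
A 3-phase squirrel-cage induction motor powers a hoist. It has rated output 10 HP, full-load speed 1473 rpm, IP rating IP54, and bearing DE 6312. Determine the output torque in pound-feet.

P_out = 10 × 746 = 7460 W
ω = 2π × 1473/60 = 154.3 rad/s
τ = P_out/ω = 7460/154.3 = 48.35 N·m
In lb·ft: 48.35/1.356 = 35.7 lb·ft

35.7 lb·ft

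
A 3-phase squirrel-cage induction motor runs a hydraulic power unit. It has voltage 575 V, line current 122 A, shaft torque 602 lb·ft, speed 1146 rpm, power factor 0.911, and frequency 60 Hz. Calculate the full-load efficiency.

88.5 %

τ = 602 lb·ft × 1.356 = 816.3 N·m
ω = 2π × 1146/60 = 120 rad/s; P_out = τω = 816.3 × 120 = 97956 W
P_in = √3·V_L·I_L·cosφ = 1.732 × 575 × 122 × 0.911 = 110686 W
η = P_out / P_in = 97956 / 110686 = 0.885 = 88.5%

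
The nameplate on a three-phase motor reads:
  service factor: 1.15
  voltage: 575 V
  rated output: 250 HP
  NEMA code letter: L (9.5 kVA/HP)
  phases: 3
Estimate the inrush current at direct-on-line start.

S_LR = 9.5 × 250 = 2375 kVA
I_LR = S_LR/(√3·V_L) = 2375000/(1.732×575) = 2380 A

2380 A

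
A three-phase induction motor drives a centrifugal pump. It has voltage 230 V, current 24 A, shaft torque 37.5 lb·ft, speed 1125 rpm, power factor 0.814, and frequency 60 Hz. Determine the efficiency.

τ = 37.5 lb·ft × 1.356 = 50.85 N·m
ω = 2π × 1125/60 = 117.8 rad/s; P_out = τω = 50.85 × 117.8 = 5990 W
P_in = √3·V_L·I_L·cosφ = 1.732 × 230 × 24 × 0.814 = 7782 W
η = P_out / P_in = 5990 / 7782 = 0.770 = 77.0%

77.0 %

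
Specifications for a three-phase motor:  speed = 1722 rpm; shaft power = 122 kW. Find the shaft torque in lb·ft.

ω = 2π × 1722/60 = 180.3 rad/s
τ = P/ω = 122000/180.3 = 676.7 N·m
In lb·ft: 676.7/1.356 = 499 lb·ft

499 lb·ft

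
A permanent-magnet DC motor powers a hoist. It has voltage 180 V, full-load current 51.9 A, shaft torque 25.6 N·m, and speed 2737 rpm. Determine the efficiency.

78.5 %

ω = 2π × 2737/60 = 286.6 rad/s; P_out = τω = 25.6 × 286.6 = 7337 W
P_in = V·I = 180 × 51.9 = 9342 W
η = P_out / P_in = 7337 / 9342 = 0.785 = 78.5%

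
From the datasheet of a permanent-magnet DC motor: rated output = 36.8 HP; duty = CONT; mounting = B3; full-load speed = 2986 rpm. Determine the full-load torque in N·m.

P_out = 36.8 × 746 = 27453 W
ω = 2π × 2986/60 = 312.7 rad/s
τ = P_out/ω = 27453/312.7 = 87.8 N·m

87.8 N·m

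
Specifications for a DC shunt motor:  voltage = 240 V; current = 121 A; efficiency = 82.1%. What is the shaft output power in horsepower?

P_in = V·I = 240 × 121 = 29040 W
P_out = η·P_in = 0.821 × 29040 = 23842 W
= 23842/746 = 32 HP

32 HP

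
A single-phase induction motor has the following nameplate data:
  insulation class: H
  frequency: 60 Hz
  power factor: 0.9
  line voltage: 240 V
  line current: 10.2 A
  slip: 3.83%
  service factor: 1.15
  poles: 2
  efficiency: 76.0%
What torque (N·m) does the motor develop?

P_in = V·I·cosφ = 240 × 10.2 × 0.9 = 2203 W
P_out = η·P_in = 0.76 × 2203 = 1674 W
n_s = 120×60/2 = 3600 rpm; n = 3600×(1−0.0383) = 3462 rpm
ω = 2π×3462/60 = 362.5 rad/s
τ = P_out/ω = 1674/362.5 = 4.62 N·m

4.62 N·m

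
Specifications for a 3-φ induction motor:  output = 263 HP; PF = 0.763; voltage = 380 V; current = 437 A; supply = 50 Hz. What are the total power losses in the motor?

23.3 kW

P_in = √3·V·I·cosφ = 1.732×380×437×0.763 = 219451 W
P_out = 263×746 = 196198 W
Losses = P_in − P_out = 219451 − 196198 = 23253 W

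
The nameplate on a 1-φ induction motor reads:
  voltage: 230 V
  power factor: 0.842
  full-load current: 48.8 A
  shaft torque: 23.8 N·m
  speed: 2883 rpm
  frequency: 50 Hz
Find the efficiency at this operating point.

76.0 %

ω = 2π × 2883/60 = 301.9 rad/s; P_out = τω = 23.8 × 301.9 = 7185 W
P_in = V·I·cosφ = 230 × 48.8 × 0.842 = 9451 W
η = P_out / P_in = 7185 / 9451 = 0.760 = 76.0%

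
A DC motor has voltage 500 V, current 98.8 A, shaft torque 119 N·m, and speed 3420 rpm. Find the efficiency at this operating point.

86.3 %

ω = 2π × 3420/60 = 358.1 rad/s; P_out = τω = 119 × 358.1 = 42614 W
P_in = V·I = 500 × 98.8 = 49400 W
η = P_out / P_in = 42614 / 49400 = 0.863 = 86.3%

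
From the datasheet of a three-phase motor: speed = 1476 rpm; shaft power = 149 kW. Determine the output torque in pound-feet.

711 lb·ft

ω = 2π × 1476/60 = 154.6 rad/s
τ = P/ω = 149000/154.6 = 963.8 N·m
In lb·ft: 963.8/1.356 = 711 lb·ft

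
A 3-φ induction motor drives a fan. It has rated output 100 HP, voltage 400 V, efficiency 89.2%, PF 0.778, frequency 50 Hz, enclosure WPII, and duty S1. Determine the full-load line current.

155 A

P_out = 100 × 746 = 74600 W
P_in = P_out / η = 74600 / 0.892 = 83632 W
I_L = P_in / (√3·V_L·cosφ) = 83632 / (1.732 × 400 × 0.778) = 155 A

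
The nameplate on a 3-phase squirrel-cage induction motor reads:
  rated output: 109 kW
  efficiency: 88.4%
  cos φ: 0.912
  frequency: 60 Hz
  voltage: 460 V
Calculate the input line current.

P_out = 109 kW = 109000 W
P_in = P_out / η = 109000 / 0.884 = 123303 W
I_L = P_in / (√3·V_L·cosφ) = 123303 / (1.732 × 460 × 0.912) = 170 A

170 A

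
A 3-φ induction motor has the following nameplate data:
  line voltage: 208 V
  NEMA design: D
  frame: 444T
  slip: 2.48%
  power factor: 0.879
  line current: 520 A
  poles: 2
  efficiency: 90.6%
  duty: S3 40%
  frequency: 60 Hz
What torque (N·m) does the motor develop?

406 N·m

P_in = √3·V·I·cosφ = 1.732 × 208 × 520 × 0.879 = 164666 W
P_out = η·P_in = 0.906 × 164666 = 149187 W
n_s = 120×60/2 = 3600 rpm; n = 3600×(1−0.0248) = 3511 rpm
ω = 2π×3511/60 = 367.7 rad/s
τ = P_out/ω = 149187/367.7 = 406 N·m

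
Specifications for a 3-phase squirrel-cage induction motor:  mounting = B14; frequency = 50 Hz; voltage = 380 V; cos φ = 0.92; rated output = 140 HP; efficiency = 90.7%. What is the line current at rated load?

P_out = 140 × 746 = 104440 W
P_in = P_out / η = 104440 / 0.907 = 115149 W
I_L = P_in / (√3·V_L·cosφ) = 115149 / (1.732 × 380 × 0.92) = 190 A

190 A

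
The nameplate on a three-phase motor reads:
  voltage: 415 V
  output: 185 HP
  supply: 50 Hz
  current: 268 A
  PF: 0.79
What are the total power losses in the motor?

P_in = √3·V·I·cosφ = 1.732×415×268×0.79 = 152180 W
P_out = 185×746 = 138010 W
Losses = P_in − P_out = 152180 − 138010 = 14170 W

14.2 kW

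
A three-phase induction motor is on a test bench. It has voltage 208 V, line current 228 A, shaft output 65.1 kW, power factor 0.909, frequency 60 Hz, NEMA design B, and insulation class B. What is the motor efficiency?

87.2 %

P_out = 65.1 kW = 65100 W
P_in = √3·V_L·I_L·cosφ = 1.732 × 208 × 228 × 0.909 = 74664 W
η = P_out / P_in = 65100 / 74664 = 0.872 = 87.2%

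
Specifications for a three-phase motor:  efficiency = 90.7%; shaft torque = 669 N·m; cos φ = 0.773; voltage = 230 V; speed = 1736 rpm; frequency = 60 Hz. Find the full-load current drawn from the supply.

435 A

ω = 2π×1736/60 = 181.8 rad/s; P_out = τω = 669 × 181.8 = 121624 W
P_in = P_out / η = 121624 / 0.907 = 134095 W
I_L = P_in / (√3·V_L·cosφ) = 134095 / (1.732 × 230 × 0.773) = 435 A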